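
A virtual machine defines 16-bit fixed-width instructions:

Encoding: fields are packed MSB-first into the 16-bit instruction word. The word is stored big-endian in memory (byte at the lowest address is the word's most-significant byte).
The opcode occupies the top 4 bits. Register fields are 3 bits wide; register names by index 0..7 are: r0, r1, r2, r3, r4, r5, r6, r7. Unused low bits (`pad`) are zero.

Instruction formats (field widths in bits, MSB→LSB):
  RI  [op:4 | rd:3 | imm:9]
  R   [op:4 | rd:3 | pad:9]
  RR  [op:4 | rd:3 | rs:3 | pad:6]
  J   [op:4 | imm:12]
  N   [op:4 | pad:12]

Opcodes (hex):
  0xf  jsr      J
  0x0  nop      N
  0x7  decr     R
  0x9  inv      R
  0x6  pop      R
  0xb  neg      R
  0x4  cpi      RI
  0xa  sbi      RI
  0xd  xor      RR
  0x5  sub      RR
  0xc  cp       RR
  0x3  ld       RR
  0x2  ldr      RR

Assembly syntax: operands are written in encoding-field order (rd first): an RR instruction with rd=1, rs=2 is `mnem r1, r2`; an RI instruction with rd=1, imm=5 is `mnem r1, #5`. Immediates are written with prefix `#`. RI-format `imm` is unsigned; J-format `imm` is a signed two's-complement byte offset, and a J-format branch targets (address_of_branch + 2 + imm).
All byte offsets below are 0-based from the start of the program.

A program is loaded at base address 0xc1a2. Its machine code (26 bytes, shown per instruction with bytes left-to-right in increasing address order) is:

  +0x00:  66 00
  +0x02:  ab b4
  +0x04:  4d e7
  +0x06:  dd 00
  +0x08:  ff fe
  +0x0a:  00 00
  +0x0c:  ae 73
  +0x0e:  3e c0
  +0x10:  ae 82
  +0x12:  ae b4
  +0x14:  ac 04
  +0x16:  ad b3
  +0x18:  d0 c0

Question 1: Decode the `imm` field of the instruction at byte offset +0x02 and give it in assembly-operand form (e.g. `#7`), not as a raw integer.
#436

@+02  big-endian(ab b4) = 0xabb4
  opcode bits[15:12]=0xa: sbi/RI
  rd: (w>>9)&0x7=0x5 → r5
  imm: (w>>0)&0x1ff=0x1b4 → #436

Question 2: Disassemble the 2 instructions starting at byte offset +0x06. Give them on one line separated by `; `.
off 0x06: read dd 00 as big → 0xdd00
  opcode bits[15:12]=0xd: xor/RR
  rd@[11:9]=0x6 ⇒ r6
  rs@[8:6]=0x4 ⇒ r4
off 0x08: read ff fe as big → 0xfffe
  opcode bits[15:12]=0xf: jsr/J
  imm@[11:0]=0xffe (s12→-2) ⇒ #-2

xor r6, r4; jsr #-2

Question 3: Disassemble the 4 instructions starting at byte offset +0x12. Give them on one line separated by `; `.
sbi r7, #180; sbi r6, #4; sbi r6, #435; xor r0, r3

off 0x12: read ae b4 as big → 0xaeb4
  top 4b → 0xa → sbi [RI]
  rd@[11:9]=0x7 ⇒ r7
  imm@[8:0]=0xb4 ⇒ #180
off 0x14: read ac 04 as big → 0xac04
  top 4b → 0xa → sbi [RI]
  rd@[11:9]=0x6 ⇒ r6
  imm@[8:0]=0x4 ⇒ #4
off 0x16: read ad b3 as big → 0xadb3
  top 4b → 0xa → sbi [RI]
  rd@[11:9]=0x6 ⇒ r6
  imm@[8:0]=0x1b3 ⇒ #435
off 0x18: read d0 c0 as big → 0xd0c0
  top 4b → 0xd → xor [RR]
  rd@[11:9]=0x0 ⇒ r0
  rs@[8:6]=0x3 ⇒ r3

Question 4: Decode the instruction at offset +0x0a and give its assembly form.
nop

off 0x0a: read 00 00 as big → 0x0000
  top 4b → 0x0 → nop [N]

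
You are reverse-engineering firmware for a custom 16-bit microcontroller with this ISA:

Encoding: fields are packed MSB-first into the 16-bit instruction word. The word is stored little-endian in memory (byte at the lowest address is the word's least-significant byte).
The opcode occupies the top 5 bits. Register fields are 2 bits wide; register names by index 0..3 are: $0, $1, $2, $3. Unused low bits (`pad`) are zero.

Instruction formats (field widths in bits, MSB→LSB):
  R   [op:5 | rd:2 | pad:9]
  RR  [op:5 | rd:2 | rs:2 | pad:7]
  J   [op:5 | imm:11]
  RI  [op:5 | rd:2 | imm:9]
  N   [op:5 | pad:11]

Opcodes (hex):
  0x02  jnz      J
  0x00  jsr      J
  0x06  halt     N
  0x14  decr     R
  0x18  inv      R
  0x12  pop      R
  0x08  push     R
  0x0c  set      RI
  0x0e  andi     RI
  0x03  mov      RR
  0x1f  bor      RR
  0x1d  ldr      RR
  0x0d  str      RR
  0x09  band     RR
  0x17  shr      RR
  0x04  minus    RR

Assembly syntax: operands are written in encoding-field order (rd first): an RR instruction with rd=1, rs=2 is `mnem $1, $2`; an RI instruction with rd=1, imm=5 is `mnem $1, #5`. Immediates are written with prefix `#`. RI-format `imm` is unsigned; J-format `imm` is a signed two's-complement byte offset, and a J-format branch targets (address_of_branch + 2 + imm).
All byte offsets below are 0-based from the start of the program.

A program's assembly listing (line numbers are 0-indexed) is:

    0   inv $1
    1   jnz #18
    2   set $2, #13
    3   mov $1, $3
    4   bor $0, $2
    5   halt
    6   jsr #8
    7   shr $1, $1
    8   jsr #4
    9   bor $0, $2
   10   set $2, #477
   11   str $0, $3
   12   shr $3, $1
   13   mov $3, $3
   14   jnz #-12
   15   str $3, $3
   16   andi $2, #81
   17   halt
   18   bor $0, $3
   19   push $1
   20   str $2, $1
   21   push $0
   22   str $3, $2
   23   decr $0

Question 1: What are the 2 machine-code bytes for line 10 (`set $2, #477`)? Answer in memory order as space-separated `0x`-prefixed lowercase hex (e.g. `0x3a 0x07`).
0xdd 0x65

10. set fields op=0xc:5|rd=2:2|imm=477:9 → word 65ddh → dd 65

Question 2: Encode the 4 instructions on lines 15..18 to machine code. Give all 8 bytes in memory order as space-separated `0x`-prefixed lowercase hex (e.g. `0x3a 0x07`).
15. str fields op=0xd:5|rd=3:2|rs=3:2|pad=0:7 → word 6f80h → 80 6f
16. andi fields op=0xe:5|rd=2:2|imm=81:9 → word 7451h → 51 74
17. halt fields op=0x6:5|pad=0:11 → word 3000h → 00 30
18. bor fields op=0x1f:5|rd=0:2|rs=3:2|pad=0:7 → word f980h → 80 f9

0x80 0x6f 0x51 0x74 0x00 0x30 0x80 0xf9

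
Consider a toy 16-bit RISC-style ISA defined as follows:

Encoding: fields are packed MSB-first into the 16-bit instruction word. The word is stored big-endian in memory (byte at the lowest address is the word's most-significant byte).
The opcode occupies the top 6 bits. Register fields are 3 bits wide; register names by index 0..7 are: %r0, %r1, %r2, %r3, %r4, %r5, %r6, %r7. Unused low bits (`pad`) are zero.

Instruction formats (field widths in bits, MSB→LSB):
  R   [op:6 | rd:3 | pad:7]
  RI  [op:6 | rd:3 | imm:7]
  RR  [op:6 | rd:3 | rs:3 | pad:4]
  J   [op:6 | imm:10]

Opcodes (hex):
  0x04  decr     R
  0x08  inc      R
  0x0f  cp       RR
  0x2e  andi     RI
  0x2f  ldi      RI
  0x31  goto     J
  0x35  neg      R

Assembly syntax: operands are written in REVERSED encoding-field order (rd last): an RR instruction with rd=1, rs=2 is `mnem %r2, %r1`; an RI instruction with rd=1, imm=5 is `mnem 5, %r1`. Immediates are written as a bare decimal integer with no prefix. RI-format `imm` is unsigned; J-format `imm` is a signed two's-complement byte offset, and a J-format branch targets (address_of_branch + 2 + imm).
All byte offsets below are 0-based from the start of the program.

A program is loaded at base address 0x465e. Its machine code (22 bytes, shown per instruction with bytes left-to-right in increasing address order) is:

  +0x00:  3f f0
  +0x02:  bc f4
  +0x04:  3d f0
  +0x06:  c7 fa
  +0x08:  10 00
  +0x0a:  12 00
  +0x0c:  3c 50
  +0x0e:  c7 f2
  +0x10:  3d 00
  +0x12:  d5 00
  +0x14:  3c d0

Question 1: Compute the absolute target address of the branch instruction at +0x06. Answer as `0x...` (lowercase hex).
@+06  big-endian(c7 fa) = 0xc7fa
  opcode bits[15:10]=0x31: goto/J
  [9:0] imm=1018 (s10→-6) = -6
  target = base 0x465e + off 0x06 + 2 + imm -6 = 0x4660

0x4660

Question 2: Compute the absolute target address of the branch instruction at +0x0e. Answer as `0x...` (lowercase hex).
@+0e  big-endian(c7 f2) = 0xc7f2
  opcode bits[15:10]=0x31: goto/J
  imm: (w>>0)&0x3ff=0x3f2 (s10→-14) → -14
  target = base 0x465e + off 0x0e + 2 + imm -14 = 0x4660

0x4660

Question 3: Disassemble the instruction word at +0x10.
[10] 3d 00 → 0x3d00
  op=0x3d00>>10=0xf ⇒ cp (RR)
  rd: (w>>7)&0x7=0x2 → %r2
  rs: (w>>4)&0x7=0x0 → %r0

cp %r0, %r2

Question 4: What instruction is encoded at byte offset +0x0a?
@+0a  big-endian(12 00) = 0x1200
  opcode bits[15:10]=0x4: decr/R
  rd: (w>>7)&0x7=0x4 → %r4

decr %r4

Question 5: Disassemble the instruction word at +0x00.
off 0x00: read 3f f0 as big → 0x3ff0
  opcode bits[15:10]=0xf: cp/RR
  rd: (w>>7)&0x7=0x7 → %r7
  rs: (w>>4)&0x7=0x7 → %r7

cp %r7, %r7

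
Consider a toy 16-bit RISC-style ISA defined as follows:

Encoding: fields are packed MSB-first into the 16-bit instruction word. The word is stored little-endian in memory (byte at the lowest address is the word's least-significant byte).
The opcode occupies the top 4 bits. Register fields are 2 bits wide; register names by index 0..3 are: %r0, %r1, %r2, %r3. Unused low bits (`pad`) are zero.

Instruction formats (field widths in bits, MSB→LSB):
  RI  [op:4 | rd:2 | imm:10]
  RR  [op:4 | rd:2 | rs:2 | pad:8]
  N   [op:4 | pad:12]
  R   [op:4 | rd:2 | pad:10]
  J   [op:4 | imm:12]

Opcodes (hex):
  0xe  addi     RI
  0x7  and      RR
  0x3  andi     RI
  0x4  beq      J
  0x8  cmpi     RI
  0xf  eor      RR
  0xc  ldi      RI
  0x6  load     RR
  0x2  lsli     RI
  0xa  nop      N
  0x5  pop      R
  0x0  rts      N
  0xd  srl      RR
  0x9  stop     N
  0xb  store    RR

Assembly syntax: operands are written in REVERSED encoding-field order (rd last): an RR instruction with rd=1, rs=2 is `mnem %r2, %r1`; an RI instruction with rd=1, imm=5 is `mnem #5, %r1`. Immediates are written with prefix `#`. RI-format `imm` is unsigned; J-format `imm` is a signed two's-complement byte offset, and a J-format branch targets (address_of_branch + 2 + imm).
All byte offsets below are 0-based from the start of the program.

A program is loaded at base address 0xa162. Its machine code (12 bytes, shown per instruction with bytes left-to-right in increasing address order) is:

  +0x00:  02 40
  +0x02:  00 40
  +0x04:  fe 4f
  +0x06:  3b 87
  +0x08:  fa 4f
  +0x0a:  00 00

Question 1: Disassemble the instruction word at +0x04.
+0x04: fe 4f ⇒ word 0x4ffe (little)
  top 4b → 0x4 → beq [J]
  [11:0] imm=4094 (s12→-2) = #-2

beq #-2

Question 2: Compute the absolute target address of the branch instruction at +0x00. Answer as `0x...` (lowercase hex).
off 0x00: read 02 40 as little → 0x4002
  opcode bits[15:12]=0x4: beq/J
  [11:0] imm=2 = #2
  target = base 0xa162 + off 0x00 + 2 + imm 2 = 0xa166

0xa166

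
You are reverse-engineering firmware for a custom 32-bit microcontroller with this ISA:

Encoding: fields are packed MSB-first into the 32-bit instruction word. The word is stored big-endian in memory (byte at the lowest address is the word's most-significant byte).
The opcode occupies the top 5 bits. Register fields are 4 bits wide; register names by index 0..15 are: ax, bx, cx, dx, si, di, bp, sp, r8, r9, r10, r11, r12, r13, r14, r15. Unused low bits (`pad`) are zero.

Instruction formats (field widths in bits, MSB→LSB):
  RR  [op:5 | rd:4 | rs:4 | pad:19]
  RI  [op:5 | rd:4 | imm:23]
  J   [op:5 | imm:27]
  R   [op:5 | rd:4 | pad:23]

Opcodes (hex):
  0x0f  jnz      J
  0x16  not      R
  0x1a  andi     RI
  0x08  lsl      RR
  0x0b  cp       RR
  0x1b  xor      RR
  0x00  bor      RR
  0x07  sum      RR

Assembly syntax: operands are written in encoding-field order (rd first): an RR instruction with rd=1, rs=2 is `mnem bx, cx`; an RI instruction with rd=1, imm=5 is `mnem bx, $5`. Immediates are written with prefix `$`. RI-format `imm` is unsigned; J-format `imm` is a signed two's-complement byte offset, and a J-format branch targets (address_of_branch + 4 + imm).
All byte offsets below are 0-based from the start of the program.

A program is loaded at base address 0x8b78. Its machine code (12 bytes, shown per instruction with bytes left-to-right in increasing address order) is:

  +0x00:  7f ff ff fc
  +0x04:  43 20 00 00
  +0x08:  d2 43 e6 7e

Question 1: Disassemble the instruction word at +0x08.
andi si, $4449918

off 0x08: read d2 43 e6 7e as big → 0xd243e67e
  op=0xd243e67e>>27=0x1a ⇒ andi (RI)
  [26:23] rd=4 = si
  [22:0] imm=4449918 = $4449918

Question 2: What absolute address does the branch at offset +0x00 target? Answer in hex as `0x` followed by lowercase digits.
+0x00: 7f ff ff fc ⇒ word 0x7ffffffc (big)
  op=0x7ffffffc>>27=0xf ⇒ jnz (J)
  imm@[26:0]=0x7fffffc (s27→-4) ⇒ $-4
  target = base 0x8b78 + off 0x00 + 4 + imm -4 = 0x8b78

0x8b78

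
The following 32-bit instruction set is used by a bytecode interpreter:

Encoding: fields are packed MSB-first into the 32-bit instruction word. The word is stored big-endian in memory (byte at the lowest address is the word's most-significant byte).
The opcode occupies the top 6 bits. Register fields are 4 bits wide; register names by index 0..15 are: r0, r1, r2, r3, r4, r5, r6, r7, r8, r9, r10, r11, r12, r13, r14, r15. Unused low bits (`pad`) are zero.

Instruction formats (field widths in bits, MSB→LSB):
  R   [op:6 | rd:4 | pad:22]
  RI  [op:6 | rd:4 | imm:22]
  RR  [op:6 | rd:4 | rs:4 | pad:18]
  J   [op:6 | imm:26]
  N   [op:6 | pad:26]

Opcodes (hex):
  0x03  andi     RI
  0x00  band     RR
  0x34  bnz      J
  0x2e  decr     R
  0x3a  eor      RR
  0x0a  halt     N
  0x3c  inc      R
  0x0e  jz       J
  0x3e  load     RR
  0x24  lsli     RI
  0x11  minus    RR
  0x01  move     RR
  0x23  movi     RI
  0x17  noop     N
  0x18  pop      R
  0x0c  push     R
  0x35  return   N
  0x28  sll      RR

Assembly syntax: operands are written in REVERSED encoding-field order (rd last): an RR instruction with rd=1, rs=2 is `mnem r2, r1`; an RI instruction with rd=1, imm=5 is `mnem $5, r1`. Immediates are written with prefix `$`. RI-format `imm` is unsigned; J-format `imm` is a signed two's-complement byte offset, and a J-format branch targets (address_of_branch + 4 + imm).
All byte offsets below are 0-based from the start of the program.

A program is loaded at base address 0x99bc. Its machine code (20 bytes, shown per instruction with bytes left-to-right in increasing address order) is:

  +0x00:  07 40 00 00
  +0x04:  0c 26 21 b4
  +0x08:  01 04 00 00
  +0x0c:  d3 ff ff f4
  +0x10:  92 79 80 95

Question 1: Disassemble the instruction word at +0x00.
[00] 07 40 00 00 → 0x07400000
  top 6b → 0x1 → move [RR]
  rd: (w>>22)&0xf=0xd → r13
  rs: (w>>18)&0xf=0x0 → r0

move r0, r13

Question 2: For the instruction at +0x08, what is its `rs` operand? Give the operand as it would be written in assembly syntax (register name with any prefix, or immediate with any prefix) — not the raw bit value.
r1

off 0x08: read 01 04 00 00 as big → 0x01040000
  op=0x01040000>>26=0x0 ⇒ band (RR)
  rd@[25:22]=0x4 ⇒ r4
  rs@[21:18]=0x1 ⇒ r1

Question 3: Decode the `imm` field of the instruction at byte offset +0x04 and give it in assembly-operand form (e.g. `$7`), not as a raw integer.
$2498996

@+04  big-endian(0c 26 21 b4) = 0x0c2621b4
  op=0x0c2621b4>>26=0x3 ⇒ andi (RI)
  [25:22] rd=0 = r0
  [21:0] imm=2498996 = $2498996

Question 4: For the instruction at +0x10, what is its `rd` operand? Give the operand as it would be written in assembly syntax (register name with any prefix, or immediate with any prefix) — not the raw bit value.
r9

+0x10: 92 79 80 95 ⇒ word 0x92798095 (big)
  opcode bits[31:26]=0x24: lsli/RI
  rd: (w>>22)&0xf=0x9 → r9
  imm: (w>>0)&0x3fffff=0x398095 → $3768469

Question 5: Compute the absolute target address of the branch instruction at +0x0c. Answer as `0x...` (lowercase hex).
0x99c0

+0x0c: d3 ff ff f4 ⇒ word 0xd3fffff4 (big)
  top 6b → 0x34 → bnz [J]
  imm: (w>>0)&0x3ffffff=0x3fffff4 (s26→-12) → $-12
  target = base 0x99bc + off 0x0c + 4 + imm -12 = 0x99c0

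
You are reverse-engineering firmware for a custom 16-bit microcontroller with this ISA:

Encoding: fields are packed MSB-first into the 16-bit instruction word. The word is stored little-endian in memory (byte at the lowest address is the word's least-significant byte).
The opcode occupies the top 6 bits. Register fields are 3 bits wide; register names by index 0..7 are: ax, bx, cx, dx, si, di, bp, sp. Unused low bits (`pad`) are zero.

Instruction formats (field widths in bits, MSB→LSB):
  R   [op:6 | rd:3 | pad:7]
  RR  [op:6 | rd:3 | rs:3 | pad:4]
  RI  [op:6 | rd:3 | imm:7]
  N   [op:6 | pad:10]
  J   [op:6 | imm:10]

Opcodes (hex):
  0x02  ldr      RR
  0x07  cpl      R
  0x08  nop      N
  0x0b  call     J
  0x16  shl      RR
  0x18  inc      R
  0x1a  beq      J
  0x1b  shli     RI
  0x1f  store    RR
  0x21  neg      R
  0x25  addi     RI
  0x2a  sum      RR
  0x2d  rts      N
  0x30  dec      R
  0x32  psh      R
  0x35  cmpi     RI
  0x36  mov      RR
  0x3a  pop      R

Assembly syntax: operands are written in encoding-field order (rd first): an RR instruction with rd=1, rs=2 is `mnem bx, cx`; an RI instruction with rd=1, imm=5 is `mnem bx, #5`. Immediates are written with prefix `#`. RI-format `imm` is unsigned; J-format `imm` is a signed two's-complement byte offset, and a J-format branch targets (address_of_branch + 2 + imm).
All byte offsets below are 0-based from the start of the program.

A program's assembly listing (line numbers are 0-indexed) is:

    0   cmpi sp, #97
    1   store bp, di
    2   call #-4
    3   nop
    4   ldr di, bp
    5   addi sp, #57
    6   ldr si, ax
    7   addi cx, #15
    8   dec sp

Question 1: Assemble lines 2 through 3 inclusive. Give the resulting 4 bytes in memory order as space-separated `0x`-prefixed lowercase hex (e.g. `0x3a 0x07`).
2. call fields op=0xb:6|imm=-4:10 → word 2ffch → fc 2f
3. nop fields op=0x8:6|pad=0:10 → word 2000h → 00 20

0xfc 0x2f 0x00 0x20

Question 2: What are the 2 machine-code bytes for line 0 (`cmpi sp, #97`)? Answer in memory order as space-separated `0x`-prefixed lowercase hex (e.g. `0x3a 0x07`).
L0: cmpi op=0x35:6|rd=7:3|imm=97:7 ⇒ 0xd7e1 ⇒ little e1 d7

0xe1 0xd7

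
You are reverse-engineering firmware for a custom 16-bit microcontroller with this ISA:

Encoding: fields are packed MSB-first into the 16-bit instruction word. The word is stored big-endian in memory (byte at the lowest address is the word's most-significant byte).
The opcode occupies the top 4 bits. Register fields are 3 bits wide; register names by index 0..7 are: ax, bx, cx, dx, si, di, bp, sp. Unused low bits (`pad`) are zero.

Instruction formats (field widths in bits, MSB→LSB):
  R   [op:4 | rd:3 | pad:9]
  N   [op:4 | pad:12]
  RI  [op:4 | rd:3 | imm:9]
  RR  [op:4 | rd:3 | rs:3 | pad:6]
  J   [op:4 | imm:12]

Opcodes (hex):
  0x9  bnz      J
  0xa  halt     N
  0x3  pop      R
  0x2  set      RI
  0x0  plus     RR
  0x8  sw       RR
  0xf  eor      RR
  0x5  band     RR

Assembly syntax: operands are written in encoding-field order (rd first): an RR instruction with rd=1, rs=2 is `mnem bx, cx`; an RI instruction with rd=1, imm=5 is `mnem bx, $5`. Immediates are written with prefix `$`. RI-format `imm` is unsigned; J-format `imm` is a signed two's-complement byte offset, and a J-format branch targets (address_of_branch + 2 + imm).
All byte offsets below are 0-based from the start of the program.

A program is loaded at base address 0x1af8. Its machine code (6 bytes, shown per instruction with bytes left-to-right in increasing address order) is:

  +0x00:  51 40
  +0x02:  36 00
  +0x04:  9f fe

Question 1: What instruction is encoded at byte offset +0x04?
bnz $-2

[04] 9f fe → 0x9ffe
  op=0x9ffe>>12=0x9 ⇒ bnz (J)
  [11:0] imm=4094 (s12→-2) = $-2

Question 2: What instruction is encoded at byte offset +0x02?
pop dx

+0x02: 36 00 ⇒ word 0x3600 (big)
  op=0x3600>>12=0x3 ⇒ pop (R)
  rd@[11:9]=0x3 ⇒ dx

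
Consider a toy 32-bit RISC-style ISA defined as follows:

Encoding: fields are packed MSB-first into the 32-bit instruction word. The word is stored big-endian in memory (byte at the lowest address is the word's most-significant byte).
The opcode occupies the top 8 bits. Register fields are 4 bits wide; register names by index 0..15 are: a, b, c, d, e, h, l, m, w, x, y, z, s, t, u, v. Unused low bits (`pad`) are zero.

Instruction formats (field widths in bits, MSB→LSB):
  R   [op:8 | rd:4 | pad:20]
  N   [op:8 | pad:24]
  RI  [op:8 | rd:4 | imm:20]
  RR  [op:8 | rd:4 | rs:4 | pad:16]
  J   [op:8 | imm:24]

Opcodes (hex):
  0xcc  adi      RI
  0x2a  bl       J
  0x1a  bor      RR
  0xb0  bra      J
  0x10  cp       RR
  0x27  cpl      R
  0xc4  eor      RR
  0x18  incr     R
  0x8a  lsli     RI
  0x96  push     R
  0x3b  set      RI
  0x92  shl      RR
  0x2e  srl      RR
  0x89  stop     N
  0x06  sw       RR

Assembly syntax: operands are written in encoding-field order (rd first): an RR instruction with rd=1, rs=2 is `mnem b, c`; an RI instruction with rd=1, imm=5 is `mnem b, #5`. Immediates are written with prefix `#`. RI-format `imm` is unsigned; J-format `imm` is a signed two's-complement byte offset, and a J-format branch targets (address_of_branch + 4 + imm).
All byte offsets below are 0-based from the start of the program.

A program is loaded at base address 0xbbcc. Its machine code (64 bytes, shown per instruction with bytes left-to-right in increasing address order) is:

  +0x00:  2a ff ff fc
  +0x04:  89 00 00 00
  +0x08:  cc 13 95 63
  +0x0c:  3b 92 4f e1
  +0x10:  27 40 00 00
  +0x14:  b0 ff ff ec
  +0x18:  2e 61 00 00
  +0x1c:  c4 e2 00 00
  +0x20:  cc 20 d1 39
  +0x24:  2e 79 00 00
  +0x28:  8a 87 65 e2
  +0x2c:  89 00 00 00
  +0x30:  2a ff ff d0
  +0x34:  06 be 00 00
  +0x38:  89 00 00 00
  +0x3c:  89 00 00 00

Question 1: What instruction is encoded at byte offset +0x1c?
[1c] c4 e2 00 00 → 0xc4e20000
  top 8b → 0xc4 → eor [RR]
  rd@[23:20]=0xe ⇒ u
  rs@[19:16]=0x2 ⇒ c

eor u, c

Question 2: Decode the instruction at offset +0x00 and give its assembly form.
+0x00: 2a ff ff fc ⇒ word 0x2afffffc (big)
  opcode bits[31:24]=0x2a: bl/J
  imm: (w>>0)&0xffffff=0xfffffc (s24→-4) → #-4

bl #-4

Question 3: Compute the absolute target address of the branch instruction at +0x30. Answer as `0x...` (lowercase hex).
+0x30: 2a ff ff d0 ⇒ word 0x2affffd0 (big)
  top 8b → 0x2a → bl [J]
  [23:0] imm=16777168 (s24→-48) = #-48
  target = base 0xbbcc + off 0x30 + 4 + imm -48 = 0xbbd0

0xbbd0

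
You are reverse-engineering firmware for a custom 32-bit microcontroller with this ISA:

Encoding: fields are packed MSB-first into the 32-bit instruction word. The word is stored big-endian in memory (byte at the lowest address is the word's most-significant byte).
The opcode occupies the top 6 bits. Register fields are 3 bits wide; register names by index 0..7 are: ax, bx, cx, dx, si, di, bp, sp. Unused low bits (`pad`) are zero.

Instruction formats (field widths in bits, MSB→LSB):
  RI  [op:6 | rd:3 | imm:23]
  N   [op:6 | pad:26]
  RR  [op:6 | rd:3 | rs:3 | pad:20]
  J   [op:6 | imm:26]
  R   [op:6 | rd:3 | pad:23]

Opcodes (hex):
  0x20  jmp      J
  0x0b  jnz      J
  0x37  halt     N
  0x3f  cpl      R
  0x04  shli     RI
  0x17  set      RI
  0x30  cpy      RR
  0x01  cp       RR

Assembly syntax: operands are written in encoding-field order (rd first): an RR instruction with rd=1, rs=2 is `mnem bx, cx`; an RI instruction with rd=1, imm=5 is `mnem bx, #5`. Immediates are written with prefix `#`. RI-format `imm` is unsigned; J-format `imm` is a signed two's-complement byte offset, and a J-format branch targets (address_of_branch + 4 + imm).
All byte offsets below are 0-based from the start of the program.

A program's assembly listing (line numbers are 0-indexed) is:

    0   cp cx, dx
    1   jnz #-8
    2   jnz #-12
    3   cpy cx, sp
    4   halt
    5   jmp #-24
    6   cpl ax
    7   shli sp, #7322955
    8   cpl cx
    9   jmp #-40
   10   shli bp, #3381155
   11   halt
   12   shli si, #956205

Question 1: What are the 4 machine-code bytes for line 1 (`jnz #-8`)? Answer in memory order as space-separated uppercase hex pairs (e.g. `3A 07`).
1. jnz fields op=0xb:6|imm=-8:26 → word 2ffffff8h → 2f ff ff f8

2F FF FF F8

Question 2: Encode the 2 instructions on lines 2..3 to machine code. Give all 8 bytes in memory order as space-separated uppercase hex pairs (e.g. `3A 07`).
2F FF FF F4 C1 70 00 00

2. jnz fields op=0xb:6|imm=-12:26 → word 2ffffff4h → 2f ff ff f4
3. cpy fields op=0x30:6|rd=2:3|rs=7:3|pad=0:20 → word c1700000h → c1 70 00 00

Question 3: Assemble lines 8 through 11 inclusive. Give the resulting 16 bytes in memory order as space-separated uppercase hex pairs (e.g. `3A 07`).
line 8 (cpl): pack op=0x3f:6|rd=2:3|pad=0:23 = 0xfd000000; big→ fd 00 00 00
line 9 (jmp): pack op=0x20:6|imm=-40:26 = 0x83ffffd8; big→ 83 ff ff d8
line 10 (shli): pack op=0x4:6|rd=6:3|imm=3381155:23 = 0x133397a3; big→ 13 33 97 a3
line 11 (halt): pack op=0x37:6|pad=0:26 = 0xdc000000; big→ dc 00 00 00

FD 00 00 00 83 FF FF D8 13 33 97 A3 DC 00 00 00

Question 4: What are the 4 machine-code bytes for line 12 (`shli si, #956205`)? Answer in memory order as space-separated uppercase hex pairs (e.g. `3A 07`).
L12: shli op=0x4:6|rd=4:3|imm=956205:23 ⇒ 0x120e972d ⇒ big 12 0e 97 2d

12 0E 97 2D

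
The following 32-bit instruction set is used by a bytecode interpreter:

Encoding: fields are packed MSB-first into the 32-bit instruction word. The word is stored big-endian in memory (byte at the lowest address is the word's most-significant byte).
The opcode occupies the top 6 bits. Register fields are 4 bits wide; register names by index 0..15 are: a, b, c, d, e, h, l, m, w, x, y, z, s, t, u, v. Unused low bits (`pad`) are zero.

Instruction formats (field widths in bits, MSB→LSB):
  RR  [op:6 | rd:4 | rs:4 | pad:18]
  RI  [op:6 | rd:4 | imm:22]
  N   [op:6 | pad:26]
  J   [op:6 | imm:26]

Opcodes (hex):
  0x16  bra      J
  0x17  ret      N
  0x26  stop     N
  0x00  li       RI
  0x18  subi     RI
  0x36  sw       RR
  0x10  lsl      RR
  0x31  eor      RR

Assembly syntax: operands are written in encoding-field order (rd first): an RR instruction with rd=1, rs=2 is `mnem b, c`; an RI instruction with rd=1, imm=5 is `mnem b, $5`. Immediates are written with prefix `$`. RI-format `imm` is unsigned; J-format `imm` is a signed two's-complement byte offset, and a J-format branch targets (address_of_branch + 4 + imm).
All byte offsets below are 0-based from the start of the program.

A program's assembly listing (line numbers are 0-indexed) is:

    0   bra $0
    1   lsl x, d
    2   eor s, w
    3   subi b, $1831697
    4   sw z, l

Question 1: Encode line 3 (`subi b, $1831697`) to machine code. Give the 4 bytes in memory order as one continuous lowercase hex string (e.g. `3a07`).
605bf311

line 3 (subi): pack op=0x18:6|rd=1:4|imm=1831697:22 = 0x605bf311; big→ 60 5b f3 11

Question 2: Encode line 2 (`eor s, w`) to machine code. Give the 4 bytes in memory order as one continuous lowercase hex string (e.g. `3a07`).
c7200000

2. eor fields op=0x31:6|rd=12:4|rs=8:4|pad=0:18 → word c7200000h → c7 20 00 00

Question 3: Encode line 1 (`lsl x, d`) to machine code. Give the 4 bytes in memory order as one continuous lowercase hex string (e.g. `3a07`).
line 1 (lsl): pack op=0x10:6|rd=9:4|rs=3:4|pad=0:18 = 0x424c0000; big→ 42 4c 00 00

424c0000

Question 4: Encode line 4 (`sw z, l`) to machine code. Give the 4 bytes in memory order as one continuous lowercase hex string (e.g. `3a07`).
dad80000

4. sw fields op=0x36:6|rd=11:4|rs=6:4|pad=0:18 → word dad80000h → da d8 00 00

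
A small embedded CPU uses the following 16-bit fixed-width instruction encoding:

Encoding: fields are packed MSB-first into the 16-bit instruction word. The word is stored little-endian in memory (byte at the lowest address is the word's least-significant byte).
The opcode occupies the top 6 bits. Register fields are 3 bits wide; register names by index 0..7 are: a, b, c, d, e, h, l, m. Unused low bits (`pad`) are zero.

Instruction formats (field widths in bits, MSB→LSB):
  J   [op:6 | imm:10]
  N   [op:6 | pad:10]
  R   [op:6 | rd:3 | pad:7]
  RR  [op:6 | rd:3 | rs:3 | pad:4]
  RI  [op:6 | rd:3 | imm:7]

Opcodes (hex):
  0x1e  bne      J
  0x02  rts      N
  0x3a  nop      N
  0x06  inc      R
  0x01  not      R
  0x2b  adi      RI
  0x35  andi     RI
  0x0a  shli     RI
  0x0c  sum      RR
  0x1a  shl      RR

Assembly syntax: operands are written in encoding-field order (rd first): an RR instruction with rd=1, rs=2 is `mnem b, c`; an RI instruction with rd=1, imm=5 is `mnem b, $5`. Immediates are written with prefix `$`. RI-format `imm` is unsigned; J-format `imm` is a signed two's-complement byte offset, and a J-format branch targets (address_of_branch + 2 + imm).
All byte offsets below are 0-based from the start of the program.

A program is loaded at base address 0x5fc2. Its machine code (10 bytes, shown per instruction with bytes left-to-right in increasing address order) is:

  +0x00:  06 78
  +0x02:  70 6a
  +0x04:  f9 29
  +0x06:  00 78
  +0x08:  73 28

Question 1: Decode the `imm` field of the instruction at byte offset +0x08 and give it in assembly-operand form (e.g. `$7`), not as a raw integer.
$115

+0x08: 73 28 ⇒ word 0x2873 (little)
  op=0x2873>>10=0xa ⇒ shli (RI)
  [9:7] rd=0 = a
  [6:0] imm=115 = $115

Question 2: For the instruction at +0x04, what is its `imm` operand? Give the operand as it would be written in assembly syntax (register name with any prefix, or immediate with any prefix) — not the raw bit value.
+0x04: f9 29 ⇒ word 0x29f9 (little)
  op=0x29f9>>10=0xa ⇒ shli (RI)
  rd: (w>>7)&0x7=0x3 → d
  imm: (w>>0)&0x7f=0x79 → $121

$121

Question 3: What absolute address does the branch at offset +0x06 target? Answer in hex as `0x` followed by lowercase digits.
0x5fca

+0x06: 00 78 ⇒ word 0x7800 (little)
  top 6b → 0x1e → bne [J]
  [9:0] imm=0 = $0
  target = base 0x5fc2 + off 0x06 + 2 + imm 0 = 0x5fca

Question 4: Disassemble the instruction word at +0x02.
@+02  little-endian(70 6a) = 0x6a70
  opcode bits[15:10]=0x1a: shl/RR
  [9:7] rd=4 = e
  [6:4] rs=7 = m

shl e, m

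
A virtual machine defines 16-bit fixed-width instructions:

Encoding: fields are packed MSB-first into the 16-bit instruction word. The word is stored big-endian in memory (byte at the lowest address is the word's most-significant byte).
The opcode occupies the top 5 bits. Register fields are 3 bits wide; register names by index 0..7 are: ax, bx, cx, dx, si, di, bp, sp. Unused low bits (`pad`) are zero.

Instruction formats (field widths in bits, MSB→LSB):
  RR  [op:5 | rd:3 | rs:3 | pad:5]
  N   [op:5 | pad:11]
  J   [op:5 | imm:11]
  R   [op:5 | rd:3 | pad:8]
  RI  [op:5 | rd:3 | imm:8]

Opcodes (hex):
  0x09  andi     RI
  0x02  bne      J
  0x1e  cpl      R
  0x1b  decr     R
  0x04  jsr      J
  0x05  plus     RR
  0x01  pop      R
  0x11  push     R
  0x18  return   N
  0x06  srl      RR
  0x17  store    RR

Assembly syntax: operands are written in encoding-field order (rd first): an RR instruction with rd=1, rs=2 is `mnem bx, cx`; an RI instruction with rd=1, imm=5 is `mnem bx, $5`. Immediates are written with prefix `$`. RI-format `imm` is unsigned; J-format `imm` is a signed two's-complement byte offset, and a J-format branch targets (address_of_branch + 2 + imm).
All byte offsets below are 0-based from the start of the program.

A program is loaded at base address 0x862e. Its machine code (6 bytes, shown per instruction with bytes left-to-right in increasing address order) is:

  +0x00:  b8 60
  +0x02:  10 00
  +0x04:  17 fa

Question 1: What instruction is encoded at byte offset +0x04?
bne $-6

+0x04: 17 fa ⇒ word 0x17fa (big)
  opcode bits[15:11]=0x2: bne/J
  imm: (w>>0)&0x7ff=0x7fa (s11→-6) → $-6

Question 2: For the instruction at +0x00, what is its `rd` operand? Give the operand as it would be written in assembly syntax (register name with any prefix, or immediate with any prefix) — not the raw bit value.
ax

@+00  big-endian(b8 60) = 0xb860
  op=0xb860>>11=0x17 ⇒ store (RR)
  rd: (w>>8)&0x7=0x0 → ax
  rs: (w>>5)&0x7=0x3 → dx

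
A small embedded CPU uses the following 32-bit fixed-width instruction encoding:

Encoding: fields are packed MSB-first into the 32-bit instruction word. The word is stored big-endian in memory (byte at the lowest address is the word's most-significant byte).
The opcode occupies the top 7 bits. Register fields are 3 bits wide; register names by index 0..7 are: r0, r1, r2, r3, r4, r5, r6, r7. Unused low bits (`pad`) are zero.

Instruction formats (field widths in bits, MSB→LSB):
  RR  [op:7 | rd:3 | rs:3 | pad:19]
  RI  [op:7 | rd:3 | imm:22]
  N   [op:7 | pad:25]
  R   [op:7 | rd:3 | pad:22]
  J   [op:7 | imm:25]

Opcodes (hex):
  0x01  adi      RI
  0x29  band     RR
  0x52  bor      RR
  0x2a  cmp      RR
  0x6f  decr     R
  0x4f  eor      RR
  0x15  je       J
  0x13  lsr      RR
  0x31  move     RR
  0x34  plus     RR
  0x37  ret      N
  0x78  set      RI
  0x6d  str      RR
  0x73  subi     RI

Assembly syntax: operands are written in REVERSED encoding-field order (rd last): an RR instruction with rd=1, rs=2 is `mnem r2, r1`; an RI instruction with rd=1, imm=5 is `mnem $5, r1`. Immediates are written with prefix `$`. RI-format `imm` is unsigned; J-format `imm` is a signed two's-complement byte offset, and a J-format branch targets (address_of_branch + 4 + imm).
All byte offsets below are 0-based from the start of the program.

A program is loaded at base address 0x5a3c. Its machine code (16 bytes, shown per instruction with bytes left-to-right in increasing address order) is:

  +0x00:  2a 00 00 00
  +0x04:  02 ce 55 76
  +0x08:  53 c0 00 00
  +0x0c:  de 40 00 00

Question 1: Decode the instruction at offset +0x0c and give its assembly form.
@+0c  big-endian(de 40 00 00) = 0xde400000
  opcode bits[31:25]=0x6f: decr/R
  [24:22] rd=1 = r1

decr r1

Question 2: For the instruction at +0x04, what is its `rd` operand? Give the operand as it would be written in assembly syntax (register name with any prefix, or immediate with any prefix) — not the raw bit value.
[04] 02 ce 55 76 → 0x02ce5576
  top 7b → 0x1 → adi [RI]
  rd: (w>>22)&0x7=0x3 → r3
  imm: (w>>0)&0x3fffff=0xe5576 → $939382

r3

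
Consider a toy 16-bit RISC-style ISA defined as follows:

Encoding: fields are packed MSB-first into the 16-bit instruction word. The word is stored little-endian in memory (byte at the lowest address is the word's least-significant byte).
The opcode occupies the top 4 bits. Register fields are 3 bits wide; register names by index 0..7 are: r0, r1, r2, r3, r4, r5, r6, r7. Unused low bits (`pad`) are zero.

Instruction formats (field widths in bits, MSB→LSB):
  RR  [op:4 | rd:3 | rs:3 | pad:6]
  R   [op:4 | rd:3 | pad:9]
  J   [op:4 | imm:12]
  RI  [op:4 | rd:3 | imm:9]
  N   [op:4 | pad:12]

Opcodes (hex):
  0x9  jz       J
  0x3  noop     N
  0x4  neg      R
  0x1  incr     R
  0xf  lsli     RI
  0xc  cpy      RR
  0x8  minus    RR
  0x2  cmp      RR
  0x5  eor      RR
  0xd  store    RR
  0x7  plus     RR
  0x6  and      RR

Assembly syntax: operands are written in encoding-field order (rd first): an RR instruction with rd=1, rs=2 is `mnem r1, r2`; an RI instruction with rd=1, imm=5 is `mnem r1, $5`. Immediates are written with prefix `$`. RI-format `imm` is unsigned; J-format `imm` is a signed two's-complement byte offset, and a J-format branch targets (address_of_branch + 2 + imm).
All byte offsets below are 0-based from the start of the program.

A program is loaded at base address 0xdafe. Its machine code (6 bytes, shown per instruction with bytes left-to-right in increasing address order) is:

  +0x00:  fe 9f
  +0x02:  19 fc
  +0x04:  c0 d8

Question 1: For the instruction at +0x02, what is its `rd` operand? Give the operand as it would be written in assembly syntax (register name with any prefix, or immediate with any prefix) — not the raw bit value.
r6

@+02  little-endian(19 fc) = 0xfc19
  opcode bits[15:12]=0xf: lsli/RI
  [11:9] rd=6 = r6
  [8:0] imm=25 = $25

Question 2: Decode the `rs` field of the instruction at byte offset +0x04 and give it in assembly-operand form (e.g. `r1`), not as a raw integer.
r3

@+04  little-endian(c0 d8) = 0xd8c0
  opcode bits[15:12]=0xd: store/RR
  rd@[11:9]=0x4 ⇒ r4
  rs@[8:6]=0x3 ⇒ r3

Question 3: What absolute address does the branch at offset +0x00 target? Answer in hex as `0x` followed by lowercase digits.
0xdafe

@+00  little-endian(fe 9f) = 0x9ffe
  top 4b → 0x9 → jz [J]
  imm: (w>>0)&0xfff=0xffe (s12→-2) → $-2
  target = base 0xdafe + off 0x00 + 2 + imm -2 = 0xdafe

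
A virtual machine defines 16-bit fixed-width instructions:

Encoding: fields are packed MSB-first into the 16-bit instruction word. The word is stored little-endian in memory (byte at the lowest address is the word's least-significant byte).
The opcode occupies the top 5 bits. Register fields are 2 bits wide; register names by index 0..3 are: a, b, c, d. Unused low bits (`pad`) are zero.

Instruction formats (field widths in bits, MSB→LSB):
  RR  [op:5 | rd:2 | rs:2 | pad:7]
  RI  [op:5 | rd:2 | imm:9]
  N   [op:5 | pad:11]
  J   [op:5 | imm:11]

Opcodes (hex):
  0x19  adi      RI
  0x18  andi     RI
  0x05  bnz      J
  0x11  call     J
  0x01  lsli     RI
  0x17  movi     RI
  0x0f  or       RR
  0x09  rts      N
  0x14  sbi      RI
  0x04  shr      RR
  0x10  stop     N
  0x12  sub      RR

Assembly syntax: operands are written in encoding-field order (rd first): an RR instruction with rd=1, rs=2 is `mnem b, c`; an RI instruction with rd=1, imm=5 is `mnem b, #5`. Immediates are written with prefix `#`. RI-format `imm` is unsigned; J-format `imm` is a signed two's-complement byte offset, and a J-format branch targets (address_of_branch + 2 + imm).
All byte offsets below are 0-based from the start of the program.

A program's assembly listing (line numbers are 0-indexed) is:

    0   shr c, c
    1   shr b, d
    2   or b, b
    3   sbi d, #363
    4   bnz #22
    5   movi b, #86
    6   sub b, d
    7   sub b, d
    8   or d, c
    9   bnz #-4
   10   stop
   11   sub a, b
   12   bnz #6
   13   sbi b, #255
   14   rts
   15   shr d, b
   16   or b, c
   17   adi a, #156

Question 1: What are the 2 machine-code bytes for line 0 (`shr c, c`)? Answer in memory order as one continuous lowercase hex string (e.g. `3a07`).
0. shr fields op=0x4:5|rd=2:2|rs=2:2|pad=0:7 → word 2500h → 00 25

0025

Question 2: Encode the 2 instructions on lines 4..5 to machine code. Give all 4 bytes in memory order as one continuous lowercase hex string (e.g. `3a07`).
162856ba

line 4 (bnz): pack op=0x5:5|imm=22:11 = 0x2816; little→ 16 28
line 5 (movi): pack op=0x17:5|rd=1:2|imm=86:9 = 0xba56; little→ 56 ba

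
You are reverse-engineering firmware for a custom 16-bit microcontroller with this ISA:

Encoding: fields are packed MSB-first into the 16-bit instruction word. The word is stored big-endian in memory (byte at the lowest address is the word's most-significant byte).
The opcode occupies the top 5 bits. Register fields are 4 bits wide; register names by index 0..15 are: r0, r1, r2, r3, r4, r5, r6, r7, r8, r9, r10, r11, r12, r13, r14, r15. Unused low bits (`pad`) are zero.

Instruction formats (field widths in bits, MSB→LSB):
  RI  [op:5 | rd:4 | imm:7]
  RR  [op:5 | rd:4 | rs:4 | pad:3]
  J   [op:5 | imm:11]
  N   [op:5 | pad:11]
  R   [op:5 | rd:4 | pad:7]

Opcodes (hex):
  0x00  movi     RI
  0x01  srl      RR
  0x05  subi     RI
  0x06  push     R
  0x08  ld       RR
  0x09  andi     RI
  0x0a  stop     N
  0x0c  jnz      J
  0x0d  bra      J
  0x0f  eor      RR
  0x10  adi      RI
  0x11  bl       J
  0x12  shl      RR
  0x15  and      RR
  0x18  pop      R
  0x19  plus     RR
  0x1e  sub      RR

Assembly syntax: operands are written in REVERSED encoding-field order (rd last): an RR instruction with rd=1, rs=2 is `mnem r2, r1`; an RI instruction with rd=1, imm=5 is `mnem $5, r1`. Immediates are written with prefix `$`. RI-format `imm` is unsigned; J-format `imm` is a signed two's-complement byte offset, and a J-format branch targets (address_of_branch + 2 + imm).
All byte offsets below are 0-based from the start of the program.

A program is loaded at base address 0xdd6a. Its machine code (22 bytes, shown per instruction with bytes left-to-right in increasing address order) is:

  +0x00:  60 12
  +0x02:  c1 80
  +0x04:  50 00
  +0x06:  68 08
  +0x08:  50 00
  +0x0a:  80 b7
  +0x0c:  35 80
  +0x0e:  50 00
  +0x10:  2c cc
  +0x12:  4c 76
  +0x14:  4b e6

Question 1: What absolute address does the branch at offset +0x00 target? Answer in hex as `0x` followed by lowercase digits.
+0x00: 60 12 ⇒ word 0x6012 (big)
  opcode bits[15:11]=0xc: jnz/J
  imm@[10:0]=0x12 ⇒ $18
  target = base 0xdd6a + off 0x00 + 2 + imm 18 = 0xdd7e

0xdd7e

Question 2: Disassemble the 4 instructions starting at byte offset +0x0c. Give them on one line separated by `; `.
push r11; stop; subi $76, r9; andi $118, r8

@+0c  big-endian(35 80) = 0x3580
  op=0x3580>>11=0x6 ⇒ push (R)
  rd@[10:7]=0xb ⇒ r11
@+0e  big-endian(50 00) = 0x5000
  op=0x5000>>11=0xa ⇒ stop (N)
@+10  big-endian(2c cc) = 0x2ccc
  op=0x2ccc>>11=0x5 ⇒ subi (RI)
  rd@[10:7]=0x9 ⇒ r9
  imm@[6:0]=0x4c ⇒ $76
@+12  big-endian(4c 76) = 0x4c76
  op=0x4c76>>11=0x9 ⇒ andi (RI)
  rd@[10:7]=0x8 ⇒ r8
  imm@[6:0]=0x76 ⇒ $118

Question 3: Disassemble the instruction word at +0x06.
bra $8

+0x06: 68 08 ⇒ word 0x6808 (big)
  opcode bits[15:11]=0xd: bra/J
  [10:0] imm=8 = $8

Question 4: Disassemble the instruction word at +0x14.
andi $102, r7

[14] 4b e6 → 0x4be6
  opcode bits[15:11]=0x9: andi/RI
  rd@[10:7]=0x7 ⇒ r7
  imm@[6:0]=0x66 ⇒ $102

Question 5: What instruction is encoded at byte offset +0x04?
stop

off 0x04: read 50 00 as big → 0x5000
  opcode bits[15:11]=0xa: stop/N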